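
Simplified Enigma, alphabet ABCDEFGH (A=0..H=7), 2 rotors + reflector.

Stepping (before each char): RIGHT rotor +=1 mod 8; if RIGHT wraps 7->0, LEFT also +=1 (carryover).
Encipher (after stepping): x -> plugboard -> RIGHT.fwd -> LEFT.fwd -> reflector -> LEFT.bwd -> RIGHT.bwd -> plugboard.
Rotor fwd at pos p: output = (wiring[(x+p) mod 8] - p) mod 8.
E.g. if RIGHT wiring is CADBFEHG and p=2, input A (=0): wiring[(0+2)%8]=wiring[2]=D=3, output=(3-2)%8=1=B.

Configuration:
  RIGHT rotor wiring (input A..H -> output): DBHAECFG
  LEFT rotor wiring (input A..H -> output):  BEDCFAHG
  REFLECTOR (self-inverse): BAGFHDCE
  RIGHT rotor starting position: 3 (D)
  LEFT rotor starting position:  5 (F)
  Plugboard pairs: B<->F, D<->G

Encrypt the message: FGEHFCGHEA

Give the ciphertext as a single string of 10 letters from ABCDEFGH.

Char 1 ('F'): step: R->4, L=5; F->plug->B->R->G->L->F->refl->D->L'->A->R'->A->plug->A
Char 2 ('G'): step: R->5, L=5; G->plug->D->R->G->L->F->refl->D->L'->A->R'->B->plug->F
Char 3 ('E'): step: R->6, L=5; E->plug->E->R->B->L->C->refl->G->L'->F->R'->C->plug->C
Char 4 ('H'): step: R->7, L=5; H->plug->H->R->G->L->F->refl->D->L'->A->R'->D->plug->G
Char 5 ('F'): step: R->0, L->6 (L advanced); F->plug->B->R->B->L->A->refl->B->L'->A->R'->D->plug->G
Char 6 ('C'): step: R->1, L=6; C->plug->C->R->H->L->C->refl->G->L'->D->R'->D->plug->G
Char 7 ('G'): step: R->2, L=6; G->plug->D->R->A->L->B->refl->A->L'->B->R'->G->plug->D
Char 8 ('H'): step: R->3, L=6; H->plug->H->R->E->L->F->refl->D->L'->C->R'->D->plug->G
Char 9 ('E'): step: R->4, L=6; E->plug->E->R->H->L->C->refl->G->L'->D->R'->G->plug->D
Char 10 ('A'): step: R->5, L=6; A->plug->A->R->F->L->E->refl->H->L'->G->R'->D->plug->G

Answer: AFCGGGDGDG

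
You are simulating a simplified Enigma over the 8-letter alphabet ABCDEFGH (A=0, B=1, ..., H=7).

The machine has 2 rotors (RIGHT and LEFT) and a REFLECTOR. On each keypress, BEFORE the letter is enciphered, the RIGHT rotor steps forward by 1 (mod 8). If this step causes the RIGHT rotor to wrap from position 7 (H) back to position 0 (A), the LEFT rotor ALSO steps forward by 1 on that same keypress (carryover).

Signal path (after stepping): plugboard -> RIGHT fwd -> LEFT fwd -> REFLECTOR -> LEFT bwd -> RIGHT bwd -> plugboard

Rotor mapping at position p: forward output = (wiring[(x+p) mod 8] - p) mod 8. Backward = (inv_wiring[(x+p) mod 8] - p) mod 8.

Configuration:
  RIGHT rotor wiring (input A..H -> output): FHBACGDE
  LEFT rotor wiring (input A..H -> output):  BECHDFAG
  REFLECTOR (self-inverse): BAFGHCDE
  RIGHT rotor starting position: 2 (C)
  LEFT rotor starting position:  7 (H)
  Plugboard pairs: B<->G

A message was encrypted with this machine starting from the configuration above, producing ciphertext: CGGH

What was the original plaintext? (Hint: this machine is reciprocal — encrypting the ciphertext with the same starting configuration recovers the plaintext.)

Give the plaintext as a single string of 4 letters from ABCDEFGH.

Answer: HEBA

Derivation:
Char 1 ('C'): step: R->3, L=7; C->plug->C->R->D->L->D->refl->G->L'->G->R'->H->plug->H
Char 2 ('G'): step: R->4, L=7; G->plug->B->R->C->L->F->refl->C->L'->B->R'->E->plug->E
Char 3 ('G'): step: R->5, L=7; G->plug->B->R->G->L->G->refl->D->L'->D->R'->G->plug->B
Char 4 ('H'): step: R->6, L=7; H->plug->H->R->A->L->H->refl->E->L'->F->R'->A->plug->A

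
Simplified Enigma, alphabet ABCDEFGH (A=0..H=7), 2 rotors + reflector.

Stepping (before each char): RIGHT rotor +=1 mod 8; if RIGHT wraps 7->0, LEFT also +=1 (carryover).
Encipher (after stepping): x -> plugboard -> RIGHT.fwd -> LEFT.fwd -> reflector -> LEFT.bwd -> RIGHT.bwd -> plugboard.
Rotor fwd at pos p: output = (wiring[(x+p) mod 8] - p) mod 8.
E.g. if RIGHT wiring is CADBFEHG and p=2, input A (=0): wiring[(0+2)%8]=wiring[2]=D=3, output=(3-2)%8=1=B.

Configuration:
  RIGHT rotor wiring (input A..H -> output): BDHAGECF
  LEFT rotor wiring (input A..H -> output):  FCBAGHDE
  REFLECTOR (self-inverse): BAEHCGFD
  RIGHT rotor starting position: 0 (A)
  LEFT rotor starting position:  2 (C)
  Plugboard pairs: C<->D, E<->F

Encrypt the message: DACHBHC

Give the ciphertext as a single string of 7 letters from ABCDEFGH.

Answer: GCHEEGA

Derivation:
Char 1 ('D'): step: R->1, L=2; D->plug->C->R->H->L->A->refl->B->L'->E->R'->G->plug->G
Char 2 ('A'): step: R->2, L=2; A->plug->A->R->F->L->C->refl->E->L'->C->R'->D->plug->C
Char 3 ('C'): step: R->3, L=2; C->plug->D->R->H->L->A->refl->B->L'->E->R'->H->plug->H
Char 4 ('H'): step: R->4, L=2; H->plug->H->R->E->L->B->refl->A->L'->H->R'->F->plug->E
Char 5 ('B'): step: R->5, L=2; B->plug->B->R->F->L->C->refl->E->L'->C->R'->F->plug->E
Char 6 ('H'): step: R->6, L=2; H->plug->H->R->G->L->D->refl->H->L'->A->R'->G->plug->G
Char 7 ('C'): step: R->7, L=2; C->plug->D->R->A->L->H->refl->D->L'->G->R'->A->plug->A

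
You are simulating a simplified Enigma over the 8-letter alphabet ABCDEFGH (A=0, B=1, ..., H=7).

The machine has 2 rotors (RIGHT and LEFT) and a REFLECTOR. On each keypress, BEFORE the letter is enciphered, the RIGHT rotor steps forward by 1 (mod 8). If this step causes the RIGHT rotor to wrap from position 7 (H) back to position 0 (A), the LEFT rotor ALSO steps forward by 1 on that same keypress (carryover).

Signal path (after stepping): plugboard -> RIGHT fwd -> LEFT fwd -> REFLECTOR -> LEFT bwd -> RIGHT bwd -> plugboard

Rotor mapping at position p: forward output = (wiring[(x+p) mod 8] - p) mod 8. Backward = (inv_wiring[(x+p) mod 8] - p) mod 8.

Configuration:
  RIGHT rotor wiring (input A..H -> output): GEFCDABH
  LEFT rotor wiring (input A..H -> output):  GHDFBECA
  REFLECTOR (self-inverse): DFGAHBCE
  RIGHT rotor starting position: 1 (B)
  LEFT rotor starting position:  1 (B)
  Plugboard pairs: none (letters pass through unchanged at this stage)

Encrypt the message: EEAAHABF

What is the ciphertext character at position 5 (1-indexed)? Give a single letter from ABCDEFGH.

Char 1 ('E'): step: R->2, L=1; E->plug->E->R->H->L->F->refl->B->L'->F->R'->F->plug->F
Char 2 ('E'): step: R->3, L=1; E->plug->E->R->E->L->D->refl->A->L'->D->R'->F->plug->F
Char 3 ('A'): step: R->4, L=1; A->plug->A->R->H->L->F->refl->B->L'->F->R'->C->plug->C
Char 4 ('A'): step: R->5, L=1; A->plug->A->R->D->L->A->refl->D->L'->E->R'->B->plug->B
Char 5 ('H'): step: R->6, L=1; H->plug->H->R->C->L->E->refl->H->L'->G->R'->D->plug->D

D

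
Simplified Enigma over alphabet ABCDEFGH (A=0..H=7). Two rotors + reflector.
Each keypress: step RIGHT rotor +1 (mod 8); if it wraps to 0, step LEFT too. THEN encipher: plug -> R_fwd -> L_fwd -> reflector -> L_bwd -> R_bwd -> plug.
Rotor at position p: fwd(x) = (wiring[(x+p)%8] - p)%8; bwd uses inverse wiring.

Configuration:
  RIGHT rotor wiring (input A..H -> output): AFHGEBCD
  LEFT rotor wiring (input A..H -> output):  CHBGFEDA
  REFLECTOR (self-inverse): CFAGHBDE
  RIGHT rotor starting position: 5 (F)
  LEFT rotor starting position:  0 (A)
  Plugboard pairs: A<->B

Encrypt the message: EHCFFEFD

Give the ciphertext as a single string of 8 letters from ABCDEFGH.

Char 1 ('E'): step: R->6, L=0; E->plug->E->R->B->L->H->refl->E->L'->F->R'->B->plug->A
Char 2 ('H'): step: R->7, L=0; H->plug->H->R->D->L->G->refl->D->L'->G->R'->C->plug->C
Char 3 ('C'): step: R->0, L->1 (L advanced); C->plug->C->R->H->L->B->refl->F->L'->C->R'->G->plug->G
Char 4 ('F'): step: R->1, L=1; F->plug->F->R->B->L->A->refl->C->L'->F->R'->C->plug->C
Char 5 ('F'): step: R->2, L=1; F->plug->F->R->B->L->A->refl->C->L'->F->R'->A->plug->B
Char 6 ('E'): step: R->3, L=1; E->plug->E->R->A->L->G->refl->D->L'->E->R'->H->plug->H
Char 7 ('F'): step: R->4, L=1; F->plug->F->R->B->L->A->refl->C->L'->F->R'->B->plug->A
Char 8 ('D'): step: R->5, L=1; D->plug->D->R->D->L->E->refl->H->L'->G->R'->C->plug->C

Answer: ACGCBHAC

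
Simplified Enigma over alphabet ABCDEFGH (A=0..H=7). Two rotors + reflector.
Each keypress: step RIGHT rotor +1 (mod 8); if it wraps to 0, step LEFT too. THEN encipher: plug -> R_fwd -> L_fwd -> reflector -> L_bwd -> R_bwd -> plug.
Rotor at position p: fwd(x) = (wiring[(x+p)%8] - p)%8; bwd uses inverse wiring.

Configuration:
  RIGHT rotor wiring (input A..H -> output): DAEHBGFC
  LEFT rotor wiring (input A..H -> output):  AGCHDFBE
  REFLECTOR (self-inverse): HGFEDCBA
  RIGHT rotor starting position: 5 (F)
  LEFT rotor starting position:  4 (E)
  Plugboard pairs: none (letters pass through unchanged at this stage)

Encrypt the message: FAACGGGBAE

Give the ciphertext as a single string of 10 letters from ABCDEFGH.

Char 1 ('F'): step: R->6, L=4; F->plug->F->R->B->L->B->refl->G->L'->G->R'->E->plug->E
Char 2 ('A'): step: R->7, L=4; A->plug->A->R->D->L->A->refl->H->L'->A->R'->E->plug->E
Char 3 ('A'): step: R->0, L->5 (L advanced); A->plug->A->R->D->L->D->refl->E->L'->B->R'->E->plug->E
Char 4 ('C'): step: R->1, L=5; C->plug->C->R->G->L->C->refl->F->L'->F->R'->E->plug->E
Char 5 ('G'): step: R->2, L=5; G->plug->G->R->B->L->E->refl->D->L'->D->R'->E->plug->E
Char 6 ('G'): step: R->3, L=5; G->plug->G->R->F->L->F->refl->C->L'->G->R'->B->plug->B
Char 7 ('G'): step: R->4, L=5; G->plug->G->R->A->L->A->refl->H->L'->C->R'->B->plug->B
Char 8 ('B'): step: R->5, L=5; B->plug->B->R->A->L->A->refl->H->L'->C->R'->G->plug->G
Char 9 ('A'): step: R->6, L=5; A->plug->A->R->H->L->G->refl->B->L'->E->R'->B->plug->B
Char 10 ('E'): step: R->7, L=5; E->plug->E->R->A->L->A->refl->H->L'->C->R'->F->plug->F

Answer: EEEEEBBGBF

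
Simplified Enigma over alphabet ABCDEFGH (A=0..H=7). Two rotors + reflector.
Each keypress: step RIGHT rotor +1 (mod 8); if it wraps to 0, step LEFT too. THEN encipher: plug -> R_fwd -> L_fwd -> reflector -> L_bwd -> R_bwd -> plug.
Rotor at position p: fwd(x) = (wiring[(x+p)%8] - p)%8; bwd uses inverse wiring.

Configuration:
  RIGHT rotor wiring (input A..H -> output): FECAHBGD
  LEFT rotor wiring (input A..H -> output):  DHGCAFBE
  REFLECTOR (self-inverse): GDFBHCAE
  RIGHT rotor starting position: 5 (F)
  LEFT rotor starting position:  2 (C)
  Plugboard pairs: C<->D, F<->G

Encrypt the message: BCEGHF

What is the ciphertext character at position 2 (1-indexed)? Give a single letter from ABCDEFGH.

Char 1 ('B'): step: R->6, L=2; B->plug->B->R->F->L->C->refl->F->L'->H->R'->C->plug->D
Char 2 ('C'): step: R->7, L=2; C->plug->D->R->D->L->D->refl->B->L'->G->R'->B->plug->B

B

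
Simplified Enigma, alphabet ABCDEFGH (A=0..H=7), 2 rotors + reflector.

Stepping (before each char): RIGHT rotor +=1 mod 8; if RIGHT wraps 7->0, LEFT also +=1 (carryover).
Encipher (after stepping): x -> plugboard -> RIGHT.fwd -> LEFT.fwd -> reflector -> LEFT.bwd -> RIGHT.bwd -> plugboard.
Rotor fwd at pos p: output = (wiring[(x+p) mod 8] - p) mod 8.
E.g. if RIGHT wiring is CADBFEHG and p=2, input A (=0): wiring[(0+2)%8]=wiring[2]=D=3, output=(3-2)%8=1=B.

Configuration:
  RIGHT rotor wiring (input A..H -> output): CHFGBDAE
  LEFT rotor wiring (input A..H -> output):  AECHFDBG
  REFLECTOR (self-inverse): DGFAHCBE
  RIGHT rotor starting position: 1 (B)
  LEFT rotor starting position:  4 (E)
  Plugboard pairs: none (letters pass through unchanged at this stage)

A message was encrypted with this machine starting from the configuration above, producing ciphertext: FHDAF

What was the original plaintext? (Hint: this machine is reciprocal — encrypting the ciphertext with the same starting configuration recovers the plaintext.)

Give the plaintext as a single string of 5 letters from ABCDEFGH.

Char 1 ('F'): step: R->2, L=4; F->plug->F->R->C->L->F->refl->C->L'->D->R'->A->plug->A
Char 2 ('H'): step: R->3, L=4; H->plug->H->R->C->L->F->refl->C->L'->D->R'->A->plug->A
Char 3 ('D'): step: R->4, L=4; D->plug->D->R->A->L->B->refl->G->L'->G->R'->E->plug->E
Char 4 ('A'): step: R->5, L=4; A->plug->A->R->G->L->G->refl->B->L'->A->R'->F->plug->F
Char 5 ('F'): step: R->6, L=4; F->plug->F->R->A->L->B->refl->G->L'->G->R'->B->plug->B

Answer: AAEFB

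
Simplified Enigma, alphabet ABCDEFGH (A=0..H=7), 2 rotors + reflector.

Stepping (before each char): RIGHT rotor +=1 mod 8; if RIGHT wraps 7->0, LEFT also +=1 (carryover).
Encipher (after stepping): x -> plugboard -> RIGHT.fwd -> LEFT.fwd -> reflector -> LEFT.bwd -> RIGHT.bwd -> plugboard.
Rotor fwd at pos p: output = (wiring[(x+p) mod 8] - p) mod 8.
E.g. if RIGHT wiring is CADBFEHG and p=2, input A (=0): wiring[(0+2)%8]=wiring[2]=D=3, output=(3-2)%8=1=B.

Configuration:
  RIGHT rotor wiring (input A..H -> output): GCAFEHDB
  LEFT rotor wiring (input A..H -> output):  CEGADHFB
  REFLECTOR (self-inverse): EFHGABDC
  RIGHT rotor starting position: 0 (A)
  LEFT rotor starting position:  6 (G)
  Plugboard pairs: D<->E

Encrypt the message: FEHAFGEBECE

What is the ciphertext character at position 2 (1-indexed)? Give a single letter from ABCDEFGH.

Char 1 ('F'): step: R->1, L=6; F->plug->F->R->C->L->E->refl->A->L'->E->R'->C->plug->C
Char 2 ('E'): step: R->2, L=6; E->plug->D->R->F->L->C->refl->H->L'->A->R'->H->plug->H

H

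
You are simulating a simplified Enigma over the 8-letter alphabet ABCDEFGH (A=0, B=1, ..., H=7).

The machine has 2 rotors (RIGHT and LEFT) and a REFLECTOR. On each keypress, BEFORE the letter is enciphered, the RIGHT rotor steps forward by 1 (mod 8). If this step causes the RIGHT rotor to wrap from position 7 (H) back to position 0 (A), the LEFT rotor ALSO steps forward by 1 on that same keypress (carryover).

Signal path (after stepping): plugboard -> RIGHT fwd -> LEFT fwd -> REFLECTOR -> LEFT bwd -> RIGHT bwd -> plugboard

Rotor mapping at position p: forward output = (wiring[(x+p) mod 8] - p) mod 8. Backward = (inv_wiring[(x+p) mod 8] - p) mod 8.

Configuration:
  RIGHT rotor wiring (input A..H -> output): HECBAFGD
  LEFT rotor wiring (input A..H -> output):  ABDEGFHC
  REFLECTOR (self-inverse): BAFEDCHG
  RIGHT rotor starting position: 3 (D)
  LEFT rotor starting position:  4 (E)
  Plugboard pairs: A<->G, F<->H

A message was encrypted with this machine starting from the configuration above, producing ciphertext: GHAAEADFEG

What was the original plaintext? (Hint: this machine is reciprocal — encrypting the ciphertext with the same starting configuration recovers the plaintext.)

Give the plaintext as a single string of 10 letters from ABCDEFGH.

Char 1 ('G'): step: R->4, L=4; G->plug->A->R->E->L->E->refl->D->L'->C->R'->C->plug->C
Char 2 ('H'): step: R->5, L=4; H->plug->F->R->F->L->F->refl->C->L'->A->R'->A->plug->G
Char 3 ('A'): step: R->6, L=4; A->plug->G->R->C->L->D->refl->E->L'->E->R'->E->plug->E
Char 4 ('A'): step: R->7, L=4; A->plug->G->R->G->L->H->refl->G->L'->D->R'->D->plug->D
Char 5 ('E'): step: R->0, L->5 (L advanced); E->plug->E->R->A->L->A->refl->B->L'->H->R'->A->plug->G
Char 6 ('A'): step: R->1, L=5; A->plug->G->R->C->L->F->refl->C->L'->B->R'->B->plug->B
Char 7 ('D'): step: R->2, L=5; D->plug->D->R->D->L->D->refl->E->L'->E->R'->E->plug->E
Char 8 ('F'): step: R->3, L=5; F->plug->H->R->H->L->B->refl->A->L'->A->R'->E->plug->E
Char 9 ('E'): step: R->4, L=5; E->plug->E->R->D->L->D->refl->E->L'->E->R'->A->plug->G
Char 10 ('G'): step: R->5, L=5; G->plug->A->R->A->L->A->refl->B->L'->H->R'->E->plug->E

Answer: CGEDGBEEGE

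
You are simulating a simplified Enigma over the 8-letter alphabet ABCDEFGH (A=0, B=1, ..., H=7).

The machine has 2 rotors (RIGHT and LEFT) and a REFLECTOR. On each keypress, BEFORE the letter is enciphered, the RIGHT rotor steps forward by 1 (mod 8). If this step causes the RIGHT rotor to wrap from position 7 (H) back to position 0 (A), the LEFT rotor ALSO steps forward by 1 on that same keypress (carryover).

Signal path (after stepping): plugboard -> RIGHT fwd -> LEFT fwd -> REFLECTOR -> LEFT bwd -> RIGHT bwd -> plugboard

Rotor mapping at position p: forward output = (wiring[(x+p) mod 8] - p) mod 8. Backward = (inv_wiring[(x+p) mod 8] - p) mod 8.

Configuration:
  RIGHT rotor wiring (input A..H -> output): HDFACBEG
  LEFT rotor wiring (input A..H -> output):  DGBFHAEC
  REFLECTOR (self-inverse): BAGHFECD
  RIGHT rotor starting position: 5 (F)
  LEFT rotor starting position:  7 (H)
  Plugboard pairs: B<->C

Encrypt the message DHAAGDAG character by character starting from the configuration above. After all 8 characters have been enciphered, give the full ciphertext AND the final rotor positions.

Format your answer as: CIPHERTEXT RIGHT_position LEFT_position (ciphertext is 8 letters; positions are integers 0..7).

Char 1 ('D'): step: R->6, L=7; D->plug->D->R->F->L->A->refl->B->L'->G->R'->A->plug->A
Char 2 ('H'): step: R->7, L=7; H->plug->H->R->F->L->A->refl->B->L'->G->R'->D->plug->D
Char 3 ('A'): step: R->0, L->0 (L advanced); A->plug->A->R->H->L->C->refl->G->L'->B->R'->F->plug->F
Char 4 ('A'): step: R->1, L=0; A->plug->A->R->C->L->B->refl->A->L'->F->R'->G->plug->G
Char 5 ('G'): step: R->2, L=0; G->plug->G->R->F->L->A->refl->B->L'->C->R'->E->plug->E
Char 6 ('D'): step: R->3, L=0; D->plug->D->R->B->L->G->refl->C->L'->H->R'->B->plug->C
Char 7 ('A'): step: R->4, L=0; A->plug->A->R->G->L->E->refl->F->L'->D->R'->E->plug->E
Char 8 ('G'): step: R->5, L=0; G->plug->G->R->D->L->F->refl->E->L'->G->R'->E->plug->E
Final: ciphertext=ADFGECEE, RIGHT=5, LEFT=0

Answer: ADFGECEE 5 0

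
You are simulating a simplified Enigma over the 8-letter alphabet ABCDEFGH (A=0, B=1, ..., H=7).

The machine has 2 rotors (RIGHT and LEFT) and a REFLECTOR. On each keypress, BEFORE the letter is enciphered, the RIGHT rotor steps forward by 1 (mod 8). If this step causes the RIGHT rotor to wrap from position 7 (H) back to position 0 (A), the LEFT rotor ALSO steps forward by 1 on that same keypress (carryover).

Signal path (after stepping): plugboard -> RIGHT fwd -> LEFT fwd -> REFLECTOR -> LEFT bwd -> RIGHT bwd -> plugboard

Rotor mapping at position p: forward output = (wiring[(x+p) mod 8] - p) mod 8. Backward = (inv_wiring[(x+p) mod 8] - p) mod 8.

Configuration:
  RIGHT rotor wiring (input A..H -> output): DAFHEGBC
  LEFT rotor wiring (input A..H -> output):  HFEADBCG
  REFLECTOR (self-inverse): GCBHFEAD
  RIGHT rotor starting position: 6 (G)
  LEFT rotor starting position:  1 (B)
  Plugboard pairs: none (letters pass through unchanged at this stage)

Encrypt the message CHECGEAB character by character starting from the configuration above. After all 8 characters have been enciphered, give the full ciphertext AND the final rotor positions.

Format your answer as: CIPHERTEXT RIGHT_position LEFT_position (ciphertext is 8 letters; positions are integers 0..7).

Char 1 ('C'): step: R->7, L=1; C->plug->C->R->B->L->D->refl->H->L'->C->R'->H->plug->H
Char 2 ('H'): step: R->0, L->2 (L advanced); H->plug->H->R->C->L->B->refl->C->L'->A->R'->B->plug->B
Char 3 ('E'): step: R->1, L=2; E->plug->E->R->F->L->E->refl->F->L'->G->R'->C->plug->C
Char 4 ('C'): step: R->2, L=2; C->plug->C->R->C->L->B->refl->C->L'->A->R'->F->plug->F
Char 5 ('G'): step: R->3, L=2; G->plug->G->R->F->L->E->refl->F->L'->G->R'->D->plug->D
Char 6 ('E'): step: R->4, L=2; E->plug->E->R->H->L->D->refl->H->L'->D->R'->H->plug->H
Char 7 ('A'): step: R->5, L=2; A->plug->A->R->B->L->G->refl->A->L'->E->R'->B->plug->B
Char 8 ('B'): step: R->6, L=2; B->plug->B->R->E->L->A->refl->G->L'->B->R'->F->plug->F
Final: ciphertext=HBCFDHBF, RIGHT=6, LEFT=2

Answer: HBCFDHBF 6 2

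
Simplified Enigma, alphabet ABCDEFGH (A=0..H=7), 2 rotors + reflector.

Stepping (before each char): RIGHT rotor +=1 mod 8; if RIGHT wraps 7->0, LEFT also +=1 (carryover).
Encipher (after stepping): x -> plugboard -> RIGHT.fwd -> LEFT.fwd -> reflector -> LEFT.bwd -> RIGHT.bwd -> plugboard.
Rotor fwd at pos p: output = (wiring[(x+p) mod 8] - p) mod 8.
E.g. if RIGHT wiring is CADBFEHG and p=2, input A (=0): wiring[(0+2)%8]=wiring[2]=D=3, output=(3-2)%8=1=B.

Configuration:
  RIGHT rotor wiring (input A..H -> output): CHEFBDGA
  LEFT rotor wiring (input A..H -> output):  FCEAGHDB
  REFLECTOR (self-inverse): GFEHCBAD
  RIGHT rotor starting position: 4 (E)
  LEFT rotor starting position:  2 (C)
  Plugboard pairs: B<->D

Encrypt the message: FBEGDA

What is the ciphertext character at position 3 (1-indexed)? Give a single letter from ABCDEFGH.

Char 1 ('F'): step: R->5, L=2; F->plug->F->R->H->L->A->refl->G->L'->B->R'->B->plug->D
Char 2 ('B'): step: R->6, L=2; B->plug->D->R->B->L->G->refl->A->L'->H->R'->F->plug->F
Char 3 ('E'): step: R->7, L=2; E->plug->E->R->G->L->D->refl->H->L'->F->R'->D->plug->B

B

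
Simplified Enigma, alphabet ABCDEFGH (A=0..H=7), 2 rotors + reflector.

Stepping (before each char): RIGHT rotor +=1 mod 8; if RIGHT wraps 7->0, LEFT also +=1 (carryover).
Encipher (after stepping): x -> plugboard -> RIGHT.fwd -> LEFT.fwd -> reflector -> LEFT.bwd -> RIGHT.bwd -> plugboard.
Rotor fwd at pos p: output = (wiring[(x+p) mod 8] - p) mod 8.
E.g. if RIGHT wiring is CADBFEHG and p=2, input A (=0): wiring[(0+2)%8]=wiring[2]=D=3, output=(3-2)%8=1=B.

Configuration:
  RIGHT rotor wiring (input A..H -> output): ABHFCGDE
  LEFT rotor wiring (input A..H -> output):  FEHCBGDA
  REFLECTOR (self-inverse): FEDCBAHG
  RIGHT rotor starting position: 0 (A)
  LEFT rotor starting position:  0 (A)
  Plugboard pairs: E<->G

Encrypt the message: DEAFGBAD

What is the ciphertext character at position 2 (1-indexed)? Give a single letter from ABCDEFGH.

Char 1 ('D'): step: R->1, L=0; D->plug->D->R->B->L->E->refl->B->L'->E->R'->C->plug->C
Char 2 ('E'): step: R->2, L=0; E->plug->G->R->G->L->D->refl->C->L'->D->R'->B->plug->B

B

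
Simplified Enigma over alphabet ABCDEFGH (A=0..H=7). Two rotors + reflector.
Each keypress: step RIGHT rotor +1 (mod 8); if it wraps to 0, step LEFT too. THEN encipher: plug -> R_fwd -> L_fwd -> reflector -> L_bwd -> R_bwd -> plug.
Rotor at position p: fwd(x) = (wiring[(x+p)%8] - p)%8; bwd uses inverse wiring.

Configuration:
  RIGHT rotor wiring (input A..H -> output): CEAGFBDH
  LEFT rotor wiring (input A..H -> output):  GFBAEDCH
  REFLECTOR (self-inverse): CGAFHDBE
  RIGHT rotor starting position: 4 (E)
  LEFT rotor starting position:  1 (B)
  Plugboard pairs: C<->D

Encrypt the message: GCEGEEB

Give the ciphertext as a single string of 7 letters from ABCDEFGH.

Answer: AABFGDE

Derivation:
Char 1 ('G'): step: R->5, L=1; G->plug->G->R->B->L->A->refl->C->L'->E->R'->A->plug->A
Char 2 ('C'): step: R->6, L=1; C->plug->D->R->G->L->G->refl->B->L'->F->R'->A->plug->A
Char 3 ('E'): step: R->7, L=1; E->plug->E->R->H->L->F->refl->D->L'->D->R'->B->plug->B
Char 4 ('G'): step: R->0, L->2 (L advanced); G->plug->G->R->D->L->B->refl->G->L'->B->R'->F->plug->F
Char 5 ('E'): step: R->1, L=2; E->plug->E->R->A->L->H->refl->E->L'->G->R'->G->plug->G
Char 6 ('E'): step: R->2, L=2; E->plug->E->R->B->L->G->refl->B->L'->D->R'->C->plug->D
Char 7 ('B'): step: R->3, L=2; B->plug->B->R->C->L->C->refl->A->L'->E->R'->E->plug->E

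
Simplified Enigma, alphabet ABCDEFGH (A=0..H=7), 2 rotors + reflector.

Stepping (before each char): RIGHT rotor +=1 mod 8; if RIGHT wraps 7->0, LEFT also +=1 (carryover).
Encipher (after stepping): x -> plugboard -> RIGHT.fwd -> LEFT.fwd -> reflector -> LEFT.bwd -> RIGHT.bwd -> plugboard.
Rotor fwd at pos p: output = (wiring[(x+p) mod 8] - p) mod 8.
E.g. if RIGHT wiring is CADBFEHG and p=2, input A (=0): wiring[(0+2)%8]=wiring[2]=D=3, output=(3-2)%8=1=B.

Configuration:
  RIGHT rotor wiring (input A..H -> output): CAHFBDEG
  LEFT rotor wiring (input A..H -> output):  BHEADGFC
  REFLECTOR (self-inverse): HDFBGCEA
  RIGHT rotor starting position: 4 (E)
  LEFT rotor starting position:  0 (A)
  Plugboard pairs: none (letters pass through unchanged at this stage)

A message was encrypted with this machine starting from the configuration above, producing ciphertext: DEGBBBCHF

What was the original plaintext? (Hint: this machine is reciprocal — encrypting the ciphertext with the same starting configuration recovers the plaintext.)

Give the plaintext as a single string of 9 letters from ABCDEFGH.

Answer: FGDDHFGEB

Derivation:
Char 1 ('D'): step: R->5, L=0; D->plug->D->R->F->L->G->refl->E->L'->C->R'->F->plug->F
Char 2 ('E'): step: R->6, L=0; E->plug->E->R->B->L->H->refl->A->L'->D->R'->G->plug->G
Char 3 ('G'): step: R->7, L=0; G->plug->G->R->E->L->D->refl->B->L'->A->R'->D->plug->D
Char 4 ('B'): step: R->0, L->1 (L advanced); B->plug->B->R->A->L->G->refl->E->L'->F->R'->D->plug->D
Char 5 ('B'): step: R->1, L=1; B->plug->B->R->G->L->B->refl->D->L'->B->R'->H->plug->H
Char 6 ('B'): step: R->2, L=1; B->plug->B->R->D->L->C->refl->F->L'->E->R'->F->plug->F
Char 7 ('C'): step: R->3, L=1; C->plug->C->R->A->L->G->refl->E->L'->F->R'->G->plug->G
Char 8 ('H'): step: R->4, L=1; H->plug->H->R->B->L->D->refl->B->L'->G->R'->E->plug->E
Char 9 ('F'): step: R->5, L=1; F->plug->F->R->C->L->H->refl->A->L'->H->R'->B->plug->B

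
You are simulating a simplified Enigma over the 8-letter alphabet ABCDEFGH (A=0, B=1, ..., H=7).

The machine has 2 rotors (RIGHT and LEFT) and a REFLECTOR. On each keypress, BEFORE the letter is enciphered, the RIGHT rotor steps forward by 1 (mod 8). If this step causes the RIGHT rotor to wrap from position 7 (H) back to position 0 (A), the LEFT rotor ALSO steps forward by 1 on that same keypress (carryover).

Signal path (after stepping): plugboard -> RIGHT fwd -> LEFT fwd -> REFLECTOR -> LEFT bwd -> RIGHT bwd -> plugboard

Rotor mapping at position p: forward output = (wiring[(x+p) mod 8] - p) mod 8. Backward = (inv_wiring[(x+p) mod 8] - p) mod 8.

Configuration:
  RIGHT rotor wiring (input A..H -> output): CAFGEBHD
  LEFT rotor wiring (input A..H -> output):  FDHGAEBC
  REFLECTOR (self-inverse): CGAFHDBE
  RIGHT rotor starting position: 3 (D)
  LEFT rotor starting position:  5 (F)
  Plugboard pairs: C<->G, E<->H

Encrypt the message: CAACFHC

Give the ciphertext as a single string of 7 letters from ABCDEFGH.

Char 1 ('C'): step: R->4, L=5; C->plug->G->R->B->L->E->refl->H->L'->A->R'->A->plug->A
Char 2 ('A'): step: R->5, L=5; A->plug->A->R->E->L->G->refl->B->L'->G->R'->C->plug->G
Char 3 ('A'): step: R->6, L=5; A->plug->A->R->B->L->E->refl->H->L'->A->R'->F->plug->F
Char 4 ('C'): step: R->7, L=5; C->plug->G->R->C->L->F->refl->D->L'->H->R'->E->plug->H
Char 5 ('F'): step: R->0, L->6 (L advanced); F->plug->F->R->B->L->E->refl->H->L'->C->R'->A->plug->A
Char 6 ('H'): step: R->1, L=6; H->plug->E->R->A->L->D->refl->F->L'->D->R'->D->plug->D
Char 7 ('C'): step: R->2, L=6; C->plug->G->R->A->L->D->refl->F->L'->D->R'->A->plug->A

Answer: AGFHADA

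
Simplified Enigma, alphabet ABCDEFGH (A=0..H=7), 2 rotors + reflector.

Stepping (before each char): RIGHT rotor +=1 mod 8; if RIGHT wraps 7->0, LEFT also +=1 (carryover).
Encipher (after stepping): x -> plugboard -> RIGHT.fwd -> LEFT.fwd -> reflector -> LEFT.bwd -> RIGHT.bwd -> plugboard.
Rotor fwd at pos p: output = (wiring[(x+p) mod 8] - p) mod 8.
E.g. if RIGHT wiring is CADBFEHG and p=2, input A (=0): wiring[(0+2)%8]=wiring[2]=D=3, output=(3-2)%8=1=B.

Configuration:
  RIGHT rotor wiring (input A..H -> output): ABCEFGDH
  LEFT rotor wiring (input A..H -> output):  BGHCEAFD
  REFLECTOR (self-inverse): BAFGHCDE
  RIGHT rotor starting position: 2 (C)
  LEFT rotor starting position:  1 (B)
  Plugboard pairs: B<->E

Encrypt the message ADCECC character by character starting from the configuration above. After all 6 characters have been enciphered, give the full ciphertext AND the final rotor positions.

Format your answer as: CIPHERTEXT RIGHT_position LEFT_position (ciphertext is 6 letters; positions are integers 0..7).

Char 1 ('A'): step: R->3, L=1; A->plug->A->R->B->L->G->refl->D->L'->D->R'->C->plug->C
Char 2 ('D'): step: R->4, L=1; D->plug->D->R->D->L->D->refl->G->L'->B->R'->A->plug->A
Char 3 ('C'): step: R->5, L=1; C->plug->C->R->C->L->B->refl->A->L'->H->R'->G->plug->G
Char 4 ('E'): step: R->6, L=1; E->plug->B->R->B->L->G->refl->D->L'->D->R'->D->plug->D
Char 5 ('C'): step: R->7, L=1; C->plug->C->R->C->L->B->refl->A->L'->H->R'->G->plug->G
Char 6 ('C'): step: R->0, L->2 (L advanced); C->plug->C->R->C->L->C->refl->F->L'->A->R'->A->plug->A
Final: ciphertext=CAGDGA, RIGHT=0, LEFT=2

Answer: CAGDGA 0 2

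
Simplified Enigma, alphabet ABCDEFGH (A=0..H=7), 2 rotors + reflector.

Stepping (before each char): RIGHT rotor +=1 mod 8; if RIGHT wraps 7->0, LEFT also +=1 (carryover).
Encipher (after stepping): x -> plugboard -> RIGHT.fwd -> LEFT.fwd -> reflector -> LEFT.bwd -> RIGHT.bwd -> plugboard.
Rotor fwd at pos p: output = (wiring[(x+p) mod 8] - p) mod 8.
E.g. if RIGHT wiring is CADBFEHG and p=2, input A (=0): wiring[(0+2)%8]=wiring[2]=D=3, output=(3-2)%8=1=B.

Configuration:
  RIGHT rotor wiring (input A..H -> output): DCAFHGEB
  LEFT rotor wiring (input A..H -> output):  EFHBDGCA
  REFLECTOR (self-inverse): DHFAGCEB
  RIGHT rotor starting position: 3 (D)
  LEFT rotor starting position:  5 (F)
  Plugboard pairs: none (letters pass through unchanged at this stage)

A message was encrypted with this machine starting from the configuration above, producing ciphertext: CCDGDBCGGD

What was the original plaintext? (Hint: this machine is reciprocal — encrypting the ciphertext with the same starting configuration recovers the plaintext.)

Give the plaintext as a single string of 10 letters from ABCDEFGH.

Answer: AHEEEEFHAA

Derivation:
Char 1 ('C'): step: R->4, L=5; C->plug->C->R->A->L->B->refl->H->L'->D->R'->A->plug->A
Char 2 ('C'): step: R->5, L=5; C->plug->C->R->E->L->A->refl->D->L'->C->R'->H->plug->H
Char 3 ('D'): step: R->6, L=5; D->plug->D->R->E->L->A->refl->D->L'->C->R'->E->plug->E
Char 4 ('G'): step: R->7, L=5; G->plug->G->R->H->L->G->refl->E->L'->G->R'->E->plug->E
Char 5 ('D'): step: R->0, L->6 (L advanced); D->plug->D->R->F->L->D->refl->A->L'->H->R'->E->plug->E
Char 6 ('B'): step: R->1, L=6; B->plug->B->R->H->L->A->refl->D->L'->F->R'->E->plug->E
Char 7 ('C'): step: R->2, L=6; C->plug->C->R->F->L->D->refl->A->L'->H->R'->F->plug->F
Char 8 ('G'): step: R->3, L=6; G->plug->G->R->H->L->A->refl->D->L'->F->R'->H->plug->H
Char 9 ('G'): step: R->4, L=6; G->plug->G->R->E->L->B->refl->H->L'->D->R'->A->plug->A
Char 10 ('D'): step: R->5, L=6; D->plug->D->R->G->L->F->refl->C->L'->B->R'->A->plug->A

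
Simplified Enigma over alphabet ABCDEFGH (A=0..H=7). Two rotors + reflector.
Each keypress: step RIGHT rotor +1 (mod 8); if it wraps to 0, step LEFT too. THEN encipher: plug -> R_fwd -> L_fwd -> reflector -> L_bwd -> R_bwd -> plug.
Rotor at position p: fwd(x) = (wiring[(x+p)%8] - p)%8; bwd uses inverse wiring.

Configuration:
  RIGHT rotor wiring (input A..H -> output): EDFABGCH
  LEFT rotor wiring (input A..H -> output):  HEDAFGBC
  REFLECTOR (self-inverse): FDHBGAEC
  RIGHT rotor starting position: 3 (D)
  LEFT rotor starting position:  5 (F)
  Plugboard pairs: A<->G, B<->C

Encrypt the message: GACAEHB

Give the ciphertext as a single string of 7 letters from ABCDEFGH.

Answer: AHDFCFD

Derivation:
Char 1 ('G'): step: R->4, L=5; G->plug->A->R->F->L->G->refl->E->L'->B->R'->G->plug->A
Char 2 ('A'): step: R->5, L=5; A->plug->G->R->D->L->C->refl->H->L'->E->R'->H->plug->H
Char 3 ('C'): step: R->6, L=5; C->plug->B->R->B->L->E->refl->G->L'->F->R'->D->plug->D
Char 4 ('A'): step: R->7, L=5; A->plug->G->R->H->L->A->refl->F->L'->C->R'->F->plug->F
Char 5 ('E'): step: R->0, L->6 (L advanced); E->plug->E->R->B->L->E->refl->G->L'->D->R'->B->plug->C
Char 6 ('H'): step: R->1, L=6; H->plug->H->R->D->L->G->refl->E->L'->B->R'->F->plug->F
Char 7 ('B'): step: R->2, L=6; B->plug->C->R->H->L->A->refl->F->L'->E->R'->D->plug->D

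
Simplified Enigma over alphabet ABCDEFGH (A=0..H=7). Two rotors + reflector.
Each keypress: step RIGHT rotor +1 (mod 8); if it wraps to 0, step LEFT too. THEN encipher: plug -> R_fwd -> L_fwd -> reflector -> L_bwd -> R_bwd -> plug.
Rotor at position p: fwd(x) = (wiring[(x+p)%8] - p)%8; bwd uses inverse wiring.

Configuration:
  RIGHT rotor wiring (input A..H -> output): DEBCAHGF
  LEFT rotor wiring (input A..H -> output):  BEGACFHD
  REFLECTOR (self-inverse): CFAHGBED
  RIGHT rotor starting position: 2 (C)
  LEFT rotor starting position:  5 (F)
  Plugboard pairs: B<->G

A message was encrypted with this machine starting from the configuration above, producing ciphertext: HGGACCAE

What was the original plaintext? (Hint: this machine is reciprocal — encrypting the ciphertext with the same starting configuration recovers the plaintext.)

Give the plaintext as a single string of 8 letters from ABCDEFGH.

Answer: CCCHHEED

Derivation:
Char 1 ('H'): step: R->3, L=5; H->plug->H->R->G->L->D->refl->H->L'->E->R'->C->plug->C
Char 2 ('G'): step: R->4, L=5; G->plug->B->R->D->L->E->refl->G->L'->C->R'->C->plug->C
Char 3 ('G'): step: R->5, L=5; G->plug->B->R->B->L->C->refl->A->L'->A->R'->C->plug->C
Char 4 ('A'): step: R->6, L=5; A->plug->A->R->A->L->A->refl->C->L'->B->R'->H->plug->H
Char 5 ('C'): step: R->7, L=5; C->plug->C->R->F->L->B->refl->F->L'->H->R'->H->plug->H
Char 6 ('C'): step: R->0, L->6 (L advanced); C->plug->C->R->B->L->F->refl->B->L'->A->R'->E->plug->E
Char 7 ('A'): step: R->1, L=6; A->plug->A->R->D->L->G->refl->E->L'->G->R'->E->plug->E
Char 8 ('E'): step: R->2, L=6; E->plug->E->R->E->L->A->refl->C->L'->F->R'->D->plug->D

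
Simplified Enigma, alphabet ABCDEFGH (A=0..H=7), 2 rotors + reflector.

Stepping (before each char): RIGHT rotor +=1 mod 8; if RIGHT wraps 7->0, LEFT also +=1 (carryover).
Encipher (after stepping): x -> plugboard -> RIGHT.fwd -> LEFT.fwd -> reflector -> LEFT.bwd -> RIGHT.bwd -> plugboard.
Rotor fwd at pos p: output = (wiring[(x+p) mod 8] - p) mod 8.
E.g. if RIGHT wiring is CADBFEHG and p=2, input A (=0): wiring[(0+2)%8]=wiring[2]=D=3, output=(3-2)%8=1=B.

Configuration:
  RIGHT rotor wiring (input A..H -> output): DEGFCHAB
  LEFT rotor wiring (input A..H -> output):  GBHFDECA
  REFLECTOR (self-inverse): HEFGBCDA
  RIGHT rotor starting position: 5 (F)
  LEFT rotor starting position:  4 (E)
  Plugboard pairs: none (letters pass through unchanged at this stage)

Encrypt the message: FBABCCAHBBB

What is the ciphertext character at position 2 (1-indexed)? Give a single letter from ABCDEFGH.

Char 1 ('F'): step: R->6, L=4; F->plug->F->R->H->L->B->refl->E->L'->D->R'->B->plug->B
Char 2 ('B'): step: R->7, L=4; B->plug->B->R->E->L->C->refl->F->L'->F->R'->C->plug->C

C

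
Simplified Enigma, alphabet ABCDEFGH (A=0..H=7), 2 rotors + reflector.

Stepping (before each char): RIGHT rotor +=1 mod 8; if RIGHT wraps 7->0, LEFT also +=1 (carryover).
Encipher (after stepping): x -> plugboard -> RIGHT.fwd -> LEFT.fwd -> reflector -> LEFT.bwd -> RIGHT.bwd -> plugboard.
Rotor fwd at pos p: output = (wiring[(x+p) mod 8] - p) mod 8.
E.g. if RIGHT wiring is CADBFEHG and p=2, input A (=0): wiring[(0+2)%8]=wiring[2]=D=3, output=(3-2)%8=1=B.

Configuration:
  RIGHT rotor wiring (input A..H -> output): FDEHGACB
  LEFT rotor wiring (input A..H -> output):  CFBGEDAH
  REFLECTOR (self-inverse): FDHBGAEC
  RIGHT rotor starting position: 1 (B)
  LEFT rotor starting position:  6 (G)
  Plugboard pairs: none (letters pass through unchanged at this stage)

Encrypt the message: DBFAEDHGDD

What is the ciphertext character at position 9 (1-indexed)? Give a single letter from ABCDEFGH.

Char 1 ('D'): step: R->2, L=6; D->plug->D->R->G->L->G->refl->E->L'->C->R'->A->plug->A
Char 2 ('B'): step: R->3, L=6; B->plug->B->R->D->L->H->refl->C->L'->A->R'->G->plug->G
Char 3 ('F'): step: R->4, L=6; F->plug->F->R->H->L->F->refl->A->L'->F->R'->D->plug->D
Char 4 ('A'): step: R->5, L=6; A->plug->A->R->D->L->H->refl->C->L'->A->R'->D->plug->D
Char 5 ('E'): step: R->6, L=6; E->plug->E->R->G->L->G->refl->E->L'->C->R'->H->plug->H
Char 6 ('D'): step: R->7, L=6; D->plug->D->R->F->L->A->refl->F->L'->H->R'->F->plug->F
Char 7 ('H'): step: R->0, L->7 (L advanced); H->plug->H->R->B->L->D->refl->B->L'->H->R'->D->plug->D
Char 8 ('G'): step: R->1, L=7; G->plug->G->R->A->L->A->refl->F->L'->F->R'->D->plug->D
Char 9 ('D'): step: R->2, L=7; D->plug->D->R->G->L->E->refl->G->L'->C->R'->A->plug->A

A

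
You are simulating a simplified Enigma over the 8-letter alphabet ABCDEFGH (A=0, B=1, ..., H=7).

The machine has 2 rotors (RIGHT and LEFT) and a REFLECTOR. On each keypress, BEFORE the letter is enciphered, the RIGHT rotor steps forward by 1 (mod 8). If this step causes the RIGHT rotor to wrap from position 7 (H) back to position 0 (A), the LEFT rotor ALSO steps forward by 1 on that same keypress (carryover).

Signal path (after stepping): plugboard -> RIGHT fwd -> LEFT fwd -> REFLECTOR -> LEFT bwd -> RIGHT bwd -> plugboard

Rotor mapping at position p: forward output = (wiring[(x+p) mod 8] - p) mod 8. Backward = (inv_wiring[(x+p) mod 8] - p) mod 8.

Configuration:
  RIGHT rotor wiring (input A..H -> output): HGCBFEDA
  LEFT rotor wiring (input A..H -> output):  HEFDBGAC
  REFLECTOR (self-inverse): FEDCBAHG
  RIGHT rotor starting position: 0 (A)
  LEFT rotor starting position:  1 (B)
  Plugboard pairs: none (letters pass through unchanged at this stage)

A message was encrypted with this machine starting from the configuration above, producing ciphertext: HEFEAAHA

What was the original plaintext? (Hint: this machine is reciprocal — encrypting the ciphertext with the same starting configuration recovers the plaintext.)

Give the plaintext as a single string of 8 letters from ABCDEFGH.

Answer: BFGDFGDH

Derivation:
Char 1 ('H'): step: R->1, L=1; H->plug->H->R->G->L->B->refl->E->L'->B->R'->B->plug->B
Char 2 ('E'): step: R->2, L=1; E->plug->E->R->B->L->E->refl->B->L'->G->R'->F->plug->F
Char 3 ('F'): step: R->3, L=1; F->plug->F->R->E->L->F->refl->A->L'->D->R'->G->plug->G
Char 4 ('E'): step: R->4, L=1; E->plug->E->R->D->L->A->refl->F->L'->E->R'->D->plug->D
Char 5 ('A'): step: R->5, L=1; A->plug->A->R->H->L->G->refl->H->L'->F->R'->F->plug->F
Char 6 ('A'): step: R->6, L=1; A->plug->A->R->F->L->H->refl->G->L'->H->R'->G->plug->G
Char 7 ('H'): step: R->7, L=1; H->plug->H->R->E->L->F->refl->A->L'->D->R'->D->plug->D
Char 8 ('A'): step: R->0, L->2 (L advanced); A->plug->A->R->H->L->C->refl->D->L'->A->R'->H->plug->H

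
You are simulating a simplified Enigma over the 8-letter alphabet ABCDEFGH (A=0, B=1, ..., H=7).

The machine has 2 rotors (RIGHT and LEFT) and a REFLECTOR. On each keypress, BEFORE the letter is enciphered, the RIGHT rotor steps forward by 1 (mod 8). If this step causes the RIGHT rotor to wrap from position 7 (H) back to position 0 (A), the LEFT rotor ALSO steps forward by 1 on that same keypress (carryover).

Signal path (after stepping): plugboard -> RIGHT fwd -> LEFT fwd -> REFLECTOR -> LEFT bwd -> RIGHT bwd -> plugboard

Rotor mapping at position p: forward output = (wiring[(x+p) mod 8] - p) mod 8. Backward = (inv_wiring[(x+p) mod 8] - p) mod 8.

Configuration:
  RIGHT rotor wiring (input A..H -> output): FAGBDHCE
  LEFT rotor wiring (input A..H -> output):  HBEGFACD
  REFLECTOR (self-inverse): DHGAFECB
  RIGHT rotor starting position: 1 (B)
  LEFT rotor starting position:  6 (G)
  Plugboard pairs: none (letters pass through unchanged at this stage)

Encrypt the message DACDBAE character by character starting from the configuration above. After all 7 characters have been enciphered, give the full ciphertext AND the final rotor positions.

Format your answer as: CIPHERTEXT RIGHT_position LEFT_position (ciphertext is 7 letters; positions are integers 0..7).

Char 1 ('D'): step: R->2, L=6; D->plug->D->R->F->L->A->refl->D->L'->D->R'->G->plug->G
Char 2 ('A'): step: R->3, L=6; A->plug->A->R->G->L->H->refl->B->L'->C->R'->F->plug->F
Char 3 ('C'): step: R->4, L=6; C->plug->C->R->G->L->H->refl->B->L'->C->R'->G->plug->G
Char 4 ('D'): step: R->5, L=6; D->plug->D->R->A->L->E->refl->F->L'->B->R'->F->plug->F
Char 5 ('B'): step: R->6, L=6; B->plug->B->R->G->L->H->refl->B->L'->C->R'->D->plug->D
Char 6 ('A'): step: R->7, L=6; A->plug->A->R->F->L->A->refl->D->L'->D->R'->H->plug->H
Char 7 ('E'): step: R->0, L->7 (L advanced); E->plug->E->R->D->L->F->refl->E->L'->A->R'->B->plug->B
Final: ciphertext=GFGFDHB, RIGHT=0, LEFT=7

Answer: GFGFDHB 0 7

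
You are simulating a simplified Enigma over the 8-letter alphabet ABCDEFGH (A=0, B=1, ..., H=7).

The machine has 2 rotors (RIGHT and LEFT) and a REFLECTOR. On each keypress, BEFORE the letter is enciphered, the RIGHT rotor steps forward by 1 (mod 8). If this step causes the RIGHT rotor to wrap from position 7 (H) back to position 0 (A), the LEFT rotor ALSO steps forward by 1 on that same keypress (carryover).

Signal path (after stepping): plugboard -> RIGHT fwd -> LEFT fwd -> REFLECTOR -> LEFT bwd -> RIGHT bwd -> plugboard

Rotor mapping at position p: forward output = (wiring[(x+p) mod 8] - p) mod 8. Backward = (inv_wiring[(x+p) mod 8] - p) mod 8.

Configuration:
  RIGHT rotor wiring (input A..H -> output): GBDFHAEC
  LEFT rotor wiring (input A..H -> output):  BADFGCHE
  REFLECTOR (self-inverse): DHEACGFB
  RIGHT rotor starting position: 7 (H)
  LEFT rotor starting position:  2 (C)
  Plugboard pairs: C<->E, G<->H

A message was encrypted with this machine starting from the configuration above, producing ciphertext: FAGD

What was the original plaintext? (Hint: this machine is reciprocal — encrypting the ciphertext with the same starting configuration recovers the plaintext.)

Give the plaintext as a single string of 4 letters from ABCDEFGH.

Answer: EFAC

Derivation:
Char 1 ('F'): step: R->0, L->3 (L advanced); F->plug->F->R->A->L->C->refl->E->L'->D->R'->C->plug->E
Char 2 ('A'): step: R->1, L=3; A->plug->A->R->A->L->C->refl->E->L'->D->R'->F->plug->F
Char 3 ('G'): step: R->2, L=3; G->plug->H->R->H->L->A->refl->D->L'->B->R'->A->plug->A
Char 4 ('D'): step: R->3, L=3; D->plug->D->R->B->L->D->refl->A->L'->H->R'->E->plug->C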